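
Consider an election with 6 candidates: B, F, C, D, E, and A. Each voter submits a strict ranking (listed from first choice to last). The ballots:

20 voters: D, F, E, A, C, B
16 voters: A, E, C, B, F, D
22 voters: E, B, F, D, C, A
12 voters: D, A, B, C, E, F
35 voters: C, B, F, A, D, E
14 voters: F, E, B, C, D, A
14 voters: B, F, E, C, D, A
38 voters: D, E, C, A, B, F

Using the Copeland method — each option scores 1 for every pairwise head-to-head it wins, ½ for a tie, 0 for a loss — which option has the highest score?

E

B: beats F and D; loses to C, E, and A → score 2.
F: beats D and A; loses to B, C, and E → score 2.
C: beats B, F, and A; loses to D and E → score 3.
D: beats C, E, and A; loses to B and F → score 3.
E: beats B, F, C, and A; loses to D → score 4.
A: beats B; loses to F, C, D, and E → score 1.
E has the best pairwise record.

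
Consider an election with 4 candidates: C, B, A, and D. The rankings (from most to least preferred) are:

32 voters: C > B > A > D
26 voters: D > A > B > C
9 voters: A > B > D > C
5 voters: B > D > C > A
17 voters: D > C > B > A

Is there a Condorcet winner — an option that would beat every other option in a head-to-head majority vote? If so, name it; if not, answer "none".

Checking pairwise contests:
D beats C 57–32.
C beats B 49–40.
C beats A 54–35.
B beats D 46–43.
Every option loses at least one head-to-head, so there is no Condorcet winner.

none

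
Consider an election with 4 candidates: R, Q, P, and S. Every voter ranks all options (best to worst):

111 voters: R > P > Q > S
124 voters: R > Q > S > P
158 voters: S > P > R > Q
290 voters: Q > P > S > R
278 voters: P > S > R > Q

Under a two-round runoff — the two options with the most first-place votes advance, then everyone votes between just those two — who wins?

Round 1 first-place votes: R 235, Q 290, P 278, S 158.
Q and P advance.
Runoff: Q is preferred to P by 414 voters; P by 547.
P wins the runoff.

P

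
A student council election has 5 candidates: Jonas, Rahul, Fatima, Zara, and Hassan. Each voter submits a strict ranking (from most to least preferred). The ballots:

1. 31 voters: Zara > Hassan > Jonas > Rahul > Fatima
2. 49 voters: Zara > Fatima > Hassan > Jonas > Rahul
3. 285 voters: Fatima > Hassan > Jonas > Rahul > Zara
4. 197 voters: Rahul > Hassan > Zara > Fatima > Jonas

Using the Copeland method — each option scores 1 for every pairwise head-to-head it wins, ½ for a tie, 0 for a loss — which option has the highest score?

Fatima

Jonas: beats Rahul and Zara; loses to Fatima and Hassan → score 2.
Rahul: beats Zara; loses to Jonas, Fatima, and Hassan → score 1.
Fatima: beats Jonas, Rahul, Zara, and Hassan → score 4.
Zara: loses to Jonas, Rahul, Fatima, and Hassan → score 0.
Hassan: beats Jonas, Rahul, and Zara; loses to Fatima → score 3.
Fatima has the best pairwise record.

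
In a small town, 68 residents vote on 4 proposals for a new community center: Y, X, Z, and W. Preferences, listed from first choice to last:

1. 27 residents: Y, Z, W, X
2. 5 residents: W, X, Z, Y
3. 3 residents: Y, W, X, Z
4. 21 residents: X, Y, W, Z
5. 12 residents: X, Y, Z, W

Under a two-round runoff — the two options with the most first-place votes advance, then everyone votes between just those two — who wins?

X

Round 1 first-place votes: Y 30, X 33, Z 0, W 5.
X and Y advance.
Runoff: X is preferred to Y by 38 voters; Y by 30.
X wins the runoff.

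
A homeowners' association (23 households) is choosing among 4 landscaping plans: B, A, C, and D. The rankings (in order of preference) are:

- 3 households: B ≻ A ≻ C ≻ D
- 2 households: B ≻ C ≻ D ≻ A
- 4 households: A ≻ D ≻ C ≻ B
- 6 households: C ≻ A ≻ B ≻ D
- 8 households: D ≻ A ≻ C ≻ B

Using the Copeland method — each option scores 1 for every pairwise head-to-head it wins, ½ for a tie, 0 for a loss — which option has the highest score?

B: loses to A, C, and D → score 0.
A: beats B, C, and D → score 3.
C: beats B; loses to A and D → score 1.
D: beats B and C; loses to A → score 2.
A has the best pairwise record.

A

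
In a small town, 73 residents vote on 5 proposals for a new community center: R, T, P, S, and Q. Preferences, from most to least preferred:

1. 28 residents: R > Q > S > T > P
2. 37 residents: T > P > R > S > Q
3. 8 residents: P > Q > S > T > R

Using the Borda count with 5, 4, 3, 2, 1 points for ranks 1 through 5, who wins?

R: 28·5 + 37·3 + 8·1 = 259
T: 28·2 + 37·5 + 8·2 = 257
P: 28·1 + 37·4 + 8·5 = 216
S: 28·3 + 37·2 + 8·3 = 182
Q: 28·4 + 37·1 + 8·4 = 181
R has the highest Borda score (259).

R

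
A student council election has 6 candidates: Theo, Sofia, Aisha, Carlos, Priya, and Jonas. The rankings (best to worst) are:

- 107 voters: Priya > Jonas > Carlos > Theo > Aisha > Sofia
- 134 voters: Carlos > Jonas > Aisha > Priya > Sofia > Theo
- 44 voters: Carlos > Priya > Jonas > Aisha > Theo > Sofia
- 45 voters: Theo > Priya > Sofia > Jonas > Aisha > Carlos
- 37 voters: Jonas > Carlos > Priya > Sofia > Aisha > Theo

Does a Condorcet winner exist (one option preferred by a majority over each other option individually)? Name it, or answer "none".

none

Checking pairwise contests:
Aisha beats Theo 215–152.
Theo beats Sofia 196–171.
Carlos beats Aisha 322–45.
Jonas beats Carlos 189–178.
Carlos beats Priya 215–152.
Priya beats Jonas 196–171.
Every option loses at least one head-to-head, so there is no Condorcet winner.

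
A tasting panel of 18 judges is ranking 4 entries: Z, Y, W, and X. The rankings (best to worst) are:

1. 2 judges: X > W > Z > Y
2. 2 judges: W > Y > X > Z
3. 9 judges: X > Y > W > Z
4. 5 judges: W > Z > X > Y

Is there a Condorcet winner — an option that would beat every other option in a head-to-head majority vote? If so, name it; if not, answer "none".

X

X vs Z: 13–5 for X.
X vs Y: 16–2 for X.
X vs W: 11–7 for X.
X beats every other option head-to-head.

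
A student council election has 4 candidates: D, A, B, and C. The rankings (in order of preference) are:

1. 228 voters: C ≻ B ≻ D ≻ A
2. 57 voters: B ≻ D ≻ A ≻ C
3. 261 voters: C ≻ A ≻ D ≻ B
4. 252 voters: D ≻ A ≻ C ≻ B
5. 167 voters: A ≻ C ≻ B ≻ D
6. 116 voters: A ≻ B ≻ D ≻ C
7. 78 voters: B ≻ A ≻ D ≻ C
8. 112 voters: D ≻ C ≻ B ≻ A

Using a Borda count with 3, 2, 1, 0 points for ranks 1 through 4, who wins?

C

D: 228·1 + 57·2 + 261·1 + 252·3 + 167·0 + 116·1 + 78·1 + 112·3 = 1889
A: 228·0 + 57·1 + 261·2 + 252·2 + 167·3 + 116·3 + 78·2 + 112·0 = 2088
B: 228·2 + 57·3 + 261·0 + 252·0 + 167·1 + 116·2 + 78·3 + 112·1 = 1372
C: 228·3 + 57·0 + 261·3 + 252·1 + 167·2 + 116·0 + 78·0 + 112·2 = 2277
C has the highest Borda score (2277).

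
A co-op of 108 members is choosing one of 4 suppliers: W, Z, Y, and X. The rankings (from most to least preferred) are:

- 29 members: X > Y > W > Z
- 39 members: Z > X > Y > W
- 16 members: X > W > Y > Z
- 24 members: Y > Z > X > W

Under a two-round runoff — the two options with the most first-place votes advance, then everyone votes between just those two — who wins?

Round 1 first-place votes: W 0, Z 39, Y 24, X 45.
X and Z advance.
Runoff: X is preferred to Z by 45 voters; Z by 63.
Z wins the runoff.

Z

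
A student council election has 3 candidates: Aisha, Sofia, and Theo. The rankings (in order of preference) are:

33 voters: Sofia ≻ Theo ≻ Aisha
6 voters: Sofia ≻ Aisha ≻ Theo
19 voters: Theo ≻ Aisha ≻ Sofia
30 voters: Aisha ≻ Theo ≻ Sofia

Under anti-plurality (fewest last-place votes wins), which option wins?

Theo

Last-place votes: Aisha 33, Sofia 49, Theo 6.
Theo is ranked last by the fewest voters, so Theo wins.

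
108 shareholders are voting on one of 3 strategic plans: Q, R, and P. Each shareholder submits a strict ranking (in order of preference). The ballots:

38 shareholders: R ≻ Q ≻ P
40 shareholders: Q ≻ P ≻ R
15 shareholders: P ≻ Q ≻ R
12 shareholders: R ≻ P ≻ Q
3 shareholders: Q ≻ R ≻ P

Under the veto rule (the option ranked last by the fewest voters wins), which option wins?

Last-place votes: Q 12, R 55, P 41.
Q is ranked last by the fewest voters, so Q wins.

Q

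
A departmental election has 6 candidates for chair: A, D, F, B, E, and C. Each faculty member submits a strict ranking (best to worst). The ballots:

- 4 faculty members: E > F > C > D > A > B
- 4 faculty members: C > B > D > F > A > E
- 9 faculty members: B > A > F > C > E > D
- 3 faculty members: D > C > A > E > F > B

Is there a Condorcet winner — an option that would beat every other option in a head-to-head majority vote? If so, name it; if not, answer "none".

Checking pairwise contests:
D beats A 11–9.
F beats D 13–7.
A beats F 12–8.
C beats B 11–9.
A beats E 16–4.
F beats C 13–7.
Every option loses at least one head-to-head, so there is no Condorcet winner.

none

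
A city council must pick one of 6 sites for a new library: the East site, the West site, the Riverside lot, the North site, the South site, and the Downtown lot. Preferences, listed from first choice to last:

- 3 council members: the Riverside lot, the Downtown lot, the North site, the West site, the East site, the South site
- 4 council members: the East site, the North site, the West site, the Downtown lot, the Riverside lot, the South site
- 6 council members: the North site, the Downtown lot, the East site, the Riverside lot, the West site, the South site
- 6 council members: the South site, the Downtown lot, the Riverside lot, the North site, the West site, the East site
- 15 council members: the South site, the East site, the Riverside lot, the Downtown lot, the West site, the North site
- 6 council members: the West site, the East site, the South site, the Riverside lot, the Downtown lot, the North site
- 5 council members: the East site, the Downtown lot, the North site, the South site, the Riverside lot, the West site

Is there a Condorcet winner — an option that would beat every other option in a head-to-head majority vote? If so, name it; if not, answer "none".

the East site vs the West site: 30–15 for the East site.
the East site vs the Riverside lot: 36–9 for the East site.
the East site vs the North site: 30–15 for the East site.
the East site vs the South site: 24–21 for the East site.
the East site vs the Downtown lot: 30–15 for the East site.
the East site beats every other option head-to-head.

the East site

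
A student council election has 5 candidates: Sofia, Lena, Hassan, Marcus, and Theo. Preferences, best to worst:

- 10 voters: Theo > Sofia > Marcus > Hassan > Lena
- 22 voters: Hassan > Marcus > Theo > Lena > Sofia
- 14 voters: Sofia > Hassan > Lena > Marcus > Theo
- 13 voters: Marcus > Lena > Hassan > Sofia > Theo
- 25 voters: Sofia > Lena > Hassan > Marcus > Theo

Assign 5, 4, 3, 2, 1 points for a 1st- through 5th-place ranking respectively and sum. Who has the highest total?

Hassan

Sofia: 10·4 + 22·1 + 14·5 + 13·2 + 25·5 = 283
Lena: 10·1 + 22·2 + 14·3 + 13·4 + 25·4 = 248
Hassan: 10·2 + 22·5 + 14·4 + 13·3 + 25·3 = 300
Marcus: 10·3 + 22·4 + 14·2 + 13·5 + 25·2 = 261
Theo: 10·5 + 22·3 + 14·1 + 13·1 + 25·1 = 168
Hassan has the highest Borda score (300).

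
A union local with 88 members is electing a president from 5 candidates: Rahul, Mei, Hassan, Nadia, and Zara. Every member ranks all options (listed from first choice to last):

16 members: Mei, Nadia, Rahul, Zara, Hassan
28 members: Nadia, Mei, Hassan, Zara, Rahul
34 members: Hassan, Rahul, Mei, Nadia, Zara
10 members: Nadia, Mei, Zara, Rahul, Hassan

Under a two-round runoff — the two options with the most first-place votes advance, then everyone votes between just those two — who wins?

Round 1 first-place votes: Rahul 0, Mei 16, Hassan 34, Nadia 38, Zara 0.
Nadia and Hassan advance.
Runoff: Nadia is preferred to Hassan by 54 voters; Hassan by 34.
Nadia wins the runoff.

Nadia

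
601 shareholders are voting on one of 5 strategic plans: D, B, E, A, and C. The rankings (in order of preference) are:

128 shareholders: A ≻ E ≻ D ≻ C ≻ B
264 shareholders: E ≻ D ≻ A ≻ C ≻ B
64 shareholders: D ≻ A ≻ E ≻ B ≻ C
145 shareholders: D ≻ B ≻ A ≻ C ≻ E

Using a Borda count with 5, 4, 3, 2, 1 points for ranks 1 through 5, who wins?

D

D: 128·3 + 264·4 + 64·5 + 145·5 = 2485
B: 128·1 + 264·1 + 64·2 + 145·4 = 1100
E: 128·4 + 264·5 + 64·3 + 145·1 = 2169
A: 128·5 + 264·3 + 64·4 + 145·3 = 2123
C: 128·2 + 264·2 + 64·1 + 145·2 = 1138
D has the highest Borda score (2485).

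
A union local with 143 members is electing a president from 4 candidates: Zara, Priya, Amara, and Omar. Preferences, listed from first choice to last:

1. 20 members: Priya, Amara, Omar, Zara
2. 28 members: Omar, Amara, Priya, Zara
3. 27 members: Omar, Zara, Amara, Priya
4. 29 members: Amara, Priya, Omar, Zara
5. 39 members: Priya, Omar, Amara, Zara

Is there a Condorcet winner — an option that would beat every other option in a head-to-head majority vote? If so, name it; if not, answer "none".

Checking pairwise contests:
Priya beats Zara 116–27.
Amara beats Priya 84–59.
Omar beats Amara 94–49.
Priya beats Omar 88–55.
Every option loses at least one head-to-head, so there is no Condorcet winner.

none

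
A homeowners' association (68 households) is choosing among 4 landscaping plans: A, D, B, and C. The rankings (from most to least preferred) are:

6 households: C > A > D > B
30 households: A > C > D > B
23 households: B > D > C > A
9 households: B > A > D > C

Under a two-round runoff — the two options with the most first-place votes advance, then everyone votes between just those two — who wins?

A

Round 1 first-place votes: A 30, D 0, B 32, C 6.
B and A advance.
Runoff: B is preferred to A by 32 voters; A by 36.
A wins the runoff.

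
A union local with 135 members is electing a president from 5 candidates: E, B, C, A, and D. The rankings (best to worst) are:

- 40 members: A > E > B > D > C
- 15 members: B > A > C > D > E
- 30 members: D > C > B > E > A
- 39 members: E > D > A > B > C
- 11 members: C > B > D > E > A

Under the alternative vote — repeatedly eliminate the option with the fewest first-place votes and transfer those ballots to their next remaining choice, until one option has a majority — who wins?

D

Round 1: E 39, B 15, C 11, A 40, D 30. Eliminate C.
Round 2: E 39, B 26, A 40, D 30. Eliminate B.
Round 3: E 39, A 55, D 41. Eliminate E.
Round 4: A 55, D 80. D has a majority.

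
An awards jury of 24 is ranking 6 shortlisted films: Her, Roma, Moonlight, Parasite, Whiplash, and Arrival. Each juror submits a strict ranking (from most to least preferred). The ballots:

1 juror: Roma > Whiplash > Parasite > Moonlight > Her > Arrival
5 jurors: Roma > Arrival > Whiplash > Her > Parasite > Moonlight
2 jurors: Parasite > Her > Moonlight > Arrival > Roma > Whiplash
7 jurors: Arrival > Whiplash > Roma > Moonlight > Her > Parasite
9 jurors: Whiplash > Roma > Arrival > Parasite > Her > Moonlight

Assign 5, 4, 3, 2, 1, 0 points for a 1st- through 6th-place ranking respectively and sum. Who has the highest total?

Her: 1·1 + 5·2 + 2·4 + 7·1 + 9·1 = 35
Roma: 1·5 + 5·5 + 2·1 + 7·3 + 9·4 = 89
Moonlight: 1·2 + 5·0 + 2·3 + 7·2 + 9·0 = 22
Parasite: 1·3 + 5·1 + 2·5 + 7·0 + 9·2 = 36
Whiplash: 1·4 + 5·3 + 2·0 + 7·4 + 9·5 = 92
Arrival: 1·0 + 5·4 + 2·2 + 7·5 + 9·3 = 86
Whiplash has the highest Borda score (92).

Whiplash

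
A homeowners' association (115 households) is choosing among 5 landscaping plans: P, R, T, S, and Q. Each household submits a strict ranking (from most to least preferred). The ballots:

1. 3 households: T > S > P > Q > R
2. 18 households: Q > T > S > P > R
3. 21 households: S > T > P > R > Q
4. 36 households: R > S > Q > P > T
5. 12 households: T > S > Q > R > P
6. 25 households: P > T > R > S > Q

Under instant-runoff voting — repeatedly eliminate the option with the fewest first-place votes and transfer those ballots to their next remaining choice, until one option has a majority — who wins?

R

Round 1: P 25, R 36, T 15, S 21, Q 18. Eliminate T.
Round 2: P 25, R 36, S 36, Q 18. Eliminate Q.
Round 3: P 25, R 36, S 54. Eliminate P.
Round 4: R 61, S 54. R has a majority.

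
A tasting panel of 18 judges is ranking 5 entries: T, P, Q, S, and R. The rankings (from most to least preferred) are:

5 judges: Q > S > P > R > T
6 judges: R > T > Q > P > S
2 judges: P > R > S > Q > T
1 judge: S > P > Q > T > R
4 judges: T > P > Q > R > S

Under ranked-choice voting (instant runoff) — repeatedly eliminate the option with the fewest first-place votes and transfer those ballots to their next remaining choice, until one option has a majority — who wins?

Round 1: T 4, P 2, Q 5, S 1, R 6. Eliminate S.
Round 2: T 4, P 3, Q 5, R 6. Eliminate P.
Round 3: T 4, Q 6, R 8. Eliminate T.
Round 4: Q 10, R 8. Q has a majority.

Q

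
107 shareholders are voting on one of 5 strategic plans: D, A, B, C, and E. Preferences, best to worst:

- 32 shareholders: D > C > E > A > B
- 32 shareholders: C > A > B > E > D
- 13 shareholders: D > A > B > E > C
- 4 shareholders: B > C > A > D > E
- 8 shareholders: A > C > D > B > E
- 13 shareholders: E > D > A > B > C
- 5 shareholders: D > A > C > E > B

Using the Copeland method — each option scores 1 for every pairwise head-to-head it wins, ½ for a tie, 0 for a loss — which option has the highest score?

D

D: beats A, B, C, and E → score 4.
A: beats B and E; loses to D and C → score 2.
B: beats E; loses to D, A, and C → score 1.
C: beats A, B, and E; loses to D → score 3.
E: loses to D, A, B, and C → score 0.
D has the best pairwise record.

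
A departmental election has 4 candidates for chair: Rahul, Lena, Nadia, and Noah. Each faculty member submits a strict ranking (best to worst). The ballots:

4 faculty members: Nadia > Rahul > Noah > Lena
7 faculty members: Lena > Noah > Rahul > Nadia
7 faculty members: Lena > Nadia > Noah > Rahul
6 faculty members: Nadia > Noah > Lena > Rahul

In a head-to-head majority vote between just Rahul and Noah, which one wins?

Noah

Voters preferring Rahul to Noah: 4; preferring Noah to Rahul: 20.
Noah wins the head-to-head.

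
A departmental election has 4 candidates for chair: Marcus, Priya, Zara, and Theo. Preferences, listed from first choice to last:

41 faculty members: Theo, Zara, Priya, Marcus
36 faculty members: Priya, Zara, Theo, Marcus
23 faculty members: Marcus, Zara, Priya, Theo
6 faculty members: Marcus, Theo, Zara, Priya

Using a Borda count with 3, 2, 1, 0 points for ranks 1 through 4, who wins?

Zara

Marcus: 41·0 + 36·0 + 23·3 + 6·3 = 87
Priya: 41·1 + 36·3 + 23·1 + 6·0 = 172
Zara: 41·2 + 36·2 + 23·2 + 6·1 = 206
Theo: 41·3 + 36·1 + 23·0 + 6·2 = 171
Zara has the highest Borda score (206).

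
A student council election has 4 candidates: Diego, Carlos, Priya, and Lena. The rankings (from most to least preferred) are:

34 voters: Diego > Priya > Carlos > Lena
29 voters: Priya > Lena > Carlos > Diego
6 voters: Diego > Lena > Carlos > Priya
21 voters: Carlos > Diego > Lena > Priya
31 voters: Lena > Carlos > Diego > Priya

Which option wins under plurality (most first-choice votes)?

Diego

First-place votes: Diego 40, Carlos 21, Priya 29, Lena 31.
Diego has the most first-place votes.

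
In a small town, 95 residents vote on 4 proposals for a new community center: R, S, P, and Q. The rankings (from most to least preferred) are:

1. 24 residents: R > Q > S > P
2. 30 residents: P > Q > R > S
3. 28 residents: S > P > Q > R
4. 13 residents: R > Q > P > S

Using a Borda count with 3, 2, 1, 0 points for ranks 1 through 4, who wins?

Q

R: 24·3 + 30·1 + 28·0 + 13·3 = 141
S: 24·1 + 30·0 + 28·3 + 13·0 = 108
P: 24·0 + 30·3 + 28·2 + 13·1 = 159
Q: 24·2 + 30·2 + 28·1 + 13·2 = 162
Q has the highest Borda score (162).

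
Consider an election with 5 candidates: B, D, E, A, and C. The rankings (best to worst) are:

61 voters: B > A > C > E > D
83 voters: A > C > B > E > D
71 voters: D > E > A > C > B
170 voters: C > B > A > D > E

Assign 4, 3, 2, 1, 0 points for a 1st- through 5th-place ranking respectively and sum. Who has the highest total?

C

B: 61·4 + 83·2 + 71·0 + 170·3 = 920
D: 61·0 + 83·0 + 71·4 + 170·1 = 454
E: 61·1 + 83·1 + 71·3 + 170·0 = 357
A: 61·3 + 83·4 + 71·2 + 170·2 = 997
C: 61·2 + 83·3 + 71·1 + 170·4 = 1122
C has the highest Borda score (1122).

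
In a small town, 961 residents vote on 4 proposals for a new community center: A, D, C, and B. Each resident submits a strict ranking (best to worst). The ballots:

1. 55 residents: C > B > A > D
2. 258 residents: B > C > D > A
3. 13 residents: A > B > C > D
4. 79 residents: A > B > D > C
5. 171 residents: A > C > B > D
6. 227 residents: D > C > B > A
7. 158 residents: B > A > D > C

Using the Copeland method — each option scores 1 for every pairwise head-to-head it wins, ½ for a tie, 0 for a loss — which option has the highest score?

B

A: loses to D, C, and B → score 0.
D: beats A; loses to C and B → score 1.
C: beats A and D; loses to B → score 2.
B: beats A, D, and C → score 3.
B has the best pairwise record.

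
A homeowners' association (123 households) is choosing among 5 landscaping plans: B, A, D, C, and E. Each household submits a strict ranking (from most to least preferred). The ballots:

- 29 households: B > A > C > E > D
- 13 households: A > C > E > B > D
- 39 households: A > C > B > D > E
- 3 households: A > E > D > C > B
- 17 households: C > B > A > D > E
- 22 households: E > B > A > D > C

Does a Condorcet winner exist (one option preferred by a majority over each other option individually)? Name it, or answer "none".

none

Checking pairwise contests:
C beats B 72–51.
B beats A 68–55.
B beats D 120–3.
A beats C 106–17.
B beats E 85–38.
Every option loses at least one head-to-head, so there is no Condorcet winner.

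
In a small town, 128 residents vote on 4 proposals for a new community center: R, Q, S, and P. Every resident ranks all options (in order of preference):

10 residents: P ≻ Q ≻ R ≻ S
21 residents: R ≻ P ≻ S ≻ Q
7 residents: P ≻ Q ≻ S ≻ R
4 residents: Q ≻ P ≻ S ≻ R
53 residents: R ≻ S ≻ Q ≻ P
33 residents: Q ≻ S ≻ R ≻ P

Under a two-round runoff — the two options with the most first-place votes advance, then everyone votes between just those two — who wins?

Round 1 first-place votes: R 74, Q 37, S 0, P 17.
R and Q advance.
Runoff: R is preferred to Q by 74 voters; Q by 54.
R wins the runoff.

R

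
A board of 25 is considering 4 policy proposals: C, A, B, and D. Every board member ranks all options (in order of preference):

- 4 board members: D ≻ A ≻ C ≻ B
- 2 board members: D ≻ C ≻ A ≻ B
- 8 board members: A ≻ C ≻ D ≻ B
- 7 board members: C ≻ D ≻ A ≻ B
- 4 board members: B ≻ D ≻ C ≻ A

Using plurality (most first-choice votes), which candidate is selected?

First-place votes: C 7, A 8, B 4, D 6.
A has the most first-place votes.

A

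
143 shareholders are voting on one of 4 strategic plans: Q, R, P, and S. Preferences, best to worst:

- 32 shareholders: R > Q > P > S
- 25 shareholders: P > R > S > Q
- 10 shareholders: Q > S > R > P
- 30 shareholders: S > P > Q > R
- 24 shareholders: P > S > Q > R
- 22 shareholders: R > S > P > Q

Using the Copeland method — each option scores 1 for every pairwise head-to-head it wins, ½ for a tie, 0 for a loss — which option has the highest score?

P

Q: loses to R, P, and S → score 0.
R: beats Q and S; loses to P → score 2.
P: beats Q, R, and S → score 3.
S: beats Q; loses to R and P → score 1.
P has the best pairwise record.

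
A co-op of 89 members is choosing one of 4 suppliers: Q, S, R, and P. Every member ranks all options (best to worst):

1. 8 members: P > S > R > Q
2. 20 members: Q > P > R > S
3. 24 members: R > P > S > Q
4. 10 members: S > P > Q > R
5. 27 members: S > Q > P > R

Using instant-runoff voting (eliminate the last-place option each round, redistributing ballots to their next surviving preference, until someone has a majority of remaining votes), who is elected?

S

Round 1: Q 20, S 37, R 24, P 8. Eliminate P.
Round 2: Q 20, S 45, R 24. S has a majority.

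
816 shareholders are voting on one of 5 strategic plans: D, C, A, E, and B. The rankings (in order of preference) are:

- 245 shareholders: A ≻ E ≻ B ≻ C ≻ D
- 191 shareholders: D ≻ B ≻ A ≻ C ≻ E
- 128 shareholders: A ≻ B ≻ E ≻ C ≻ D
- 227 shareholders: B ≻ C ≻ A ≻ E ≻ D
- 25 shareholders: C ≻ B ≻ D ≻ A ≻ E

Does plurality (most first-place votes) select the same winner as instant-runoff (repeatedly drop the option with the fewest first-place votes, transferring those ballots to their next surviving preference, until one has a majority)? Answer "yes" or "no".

Plurality — first-place votes: D 191, C 25, A 373, E 0, B 227. Winner: A.
Instant-runoff — R1 D 191, C 25, A 373, E 0, B 227 (E out); R2 D 191, C 25, A 373, B 227 (C out); R3 D 191, A 373, B 252 (D out); R4 A 373, B 443 (B winner). Winner: B.
The two methods disagree.

no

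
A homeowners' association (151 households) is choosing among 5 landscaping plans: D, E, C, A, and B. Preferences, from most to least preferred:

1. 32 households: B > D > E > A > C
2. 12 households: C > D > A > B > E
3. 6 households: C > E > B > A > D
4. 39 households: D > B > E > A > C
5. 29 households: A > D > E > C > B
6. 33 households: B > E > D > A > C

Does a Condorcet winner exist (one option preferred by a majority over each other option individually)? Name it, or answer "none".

D vs E: 112–39 for D.
D vs C: 133–18 for D.
D vs A: 116–35 for D.
D vs B: 80–71 for D.
D beats every other option head-to-head.

D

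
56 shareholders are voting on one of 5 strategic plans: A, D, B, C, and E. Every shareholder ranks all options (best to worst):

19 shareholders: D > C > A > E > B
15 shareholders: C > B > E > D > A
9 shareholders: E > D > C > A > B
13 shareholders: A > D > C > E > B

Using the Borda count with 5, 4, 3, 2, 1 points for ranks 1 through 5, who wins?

A: 19·3 + 15·1 + 9·2 + 13·5 = 155
D: 19·5 + 15·2 + 9·4 + 13·4 = 213
B: 19·1 + 15·4 + 9·1 + 13·1 = 101
C: 19·4 + 15·5 + 9·3 + 13·3 = 217
E: 19·2 + 15·3 + 9·5 + 13·2 = 154
C has the highest Borda score (217).

C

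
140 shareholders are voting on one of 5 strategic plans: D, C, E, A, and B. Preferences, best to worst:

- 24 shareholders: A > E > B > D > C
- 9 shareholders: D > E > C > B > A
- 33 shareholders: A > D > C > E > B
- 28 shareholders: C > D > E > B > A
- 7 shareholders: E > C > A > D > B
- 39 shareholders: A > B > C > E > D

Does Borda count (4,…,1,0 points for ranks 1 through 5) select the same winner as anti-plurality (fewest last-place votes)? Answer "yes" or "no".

Borda — scores: D 250, C 295, E 255, A 398, B 202. Winner: A.
Anti-plurality — last-place votes: D 39, C 24, E 0, A 37, B 40. Winner: E.
The two methods disagree.

no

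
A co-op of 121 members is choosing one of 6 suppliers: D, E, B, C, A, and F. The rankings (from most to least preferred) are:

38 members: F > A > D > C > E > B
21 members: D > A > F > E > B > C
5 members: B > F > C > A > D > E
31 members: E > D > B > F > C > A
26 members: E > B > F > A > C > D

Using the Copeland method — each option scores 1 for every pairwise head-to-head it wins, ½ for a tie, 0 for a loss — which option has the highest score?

D: beats E, B, and C; loses to A and F → score 3.
E: beats B and C; loses to D, A, and F → score 2.
B: beats C, A, and F; loses to D and E → score 3.
C: loses to D, E, B, A, and F → score 0.
A: beats D, E, and C; loses to B and F → score 3.
F: beats D, E, C, and A; loses to B → score 4.
F has the best pairwise record.

F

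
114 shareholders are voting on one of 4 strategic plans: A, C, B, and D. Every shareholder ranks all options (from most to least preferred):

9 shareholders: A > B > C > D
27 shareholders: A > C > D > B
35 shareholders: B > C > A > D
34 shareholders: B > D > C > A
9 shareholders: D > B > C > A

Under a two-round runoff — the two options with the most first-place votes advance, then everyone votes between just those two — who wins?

B

Round 1 first-place votes: A 36, C 0, B 69, D 9.
B and A advance.
Runoff: B is preferred to A by 78 voters; A by 36.
B wins the runoff.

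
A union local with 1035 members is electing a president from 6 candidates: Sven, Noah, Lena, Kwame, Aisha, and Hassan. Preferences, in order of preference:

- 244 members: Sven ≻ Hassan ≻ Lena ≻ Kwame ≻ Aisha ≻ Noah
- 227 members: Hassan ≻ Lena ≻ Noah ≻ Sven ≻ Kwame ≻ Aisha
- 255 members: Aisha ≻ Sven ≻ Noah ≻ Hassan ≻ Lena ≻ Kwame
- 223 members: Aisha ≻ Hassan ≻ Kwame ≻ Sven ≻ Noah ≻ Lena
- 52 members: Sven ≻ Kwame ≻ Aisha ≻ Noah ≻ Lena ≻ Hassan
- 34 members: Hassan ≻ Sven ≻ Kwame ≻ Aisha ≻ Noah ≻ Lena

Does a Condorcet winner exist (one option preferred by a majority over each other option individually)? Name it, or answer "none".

Sven

Sven vs Noah: 808–227 for Sven.
Sven vs Lena: 808–227 for Sven.
Sven vs Kwame: 812–223 for Sven.
Sven vs Aisha: 557–478 for Sven.
Sven vs Hassan: 551–484 for Sven.
Sven beats every other option head-to-head.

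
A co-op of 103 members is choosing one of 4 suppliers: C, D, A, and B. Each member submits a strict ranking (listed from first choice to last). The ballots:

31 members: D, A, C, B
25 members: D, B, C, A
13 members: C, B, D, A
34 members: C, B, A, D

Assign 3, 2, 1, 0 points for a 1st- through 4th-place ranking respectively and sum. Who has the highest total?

C

C: 31·1 + 25·1 + 13·3 + 34·3 = 197
D: 31·3 + 25·3 + 13·1 + 34·0 = 181
A: 31·2 + 25·0 + 13·0 + 34·1 = 96
B: 31·0 + 25·2 + 13·2 + 34·2 = 144
C has the highest Borda score (197).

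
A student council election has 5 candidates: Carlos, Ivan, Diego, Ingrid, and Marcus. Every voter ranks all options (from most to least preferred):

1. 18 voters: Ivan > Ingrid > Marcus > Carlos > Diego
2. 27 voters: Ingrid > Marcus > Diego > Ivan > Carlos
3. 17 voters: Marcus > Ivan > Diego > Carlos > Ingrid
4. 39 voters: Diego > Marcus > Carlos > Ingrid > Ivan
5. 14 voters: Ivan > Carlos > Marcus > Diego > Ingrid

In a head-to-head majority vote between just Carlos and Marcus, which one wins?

Marcus

Voters preferring Carlos to Marcus: 14; preferring Marcus to Carlos: 101.
Marcus wins the head-to-head.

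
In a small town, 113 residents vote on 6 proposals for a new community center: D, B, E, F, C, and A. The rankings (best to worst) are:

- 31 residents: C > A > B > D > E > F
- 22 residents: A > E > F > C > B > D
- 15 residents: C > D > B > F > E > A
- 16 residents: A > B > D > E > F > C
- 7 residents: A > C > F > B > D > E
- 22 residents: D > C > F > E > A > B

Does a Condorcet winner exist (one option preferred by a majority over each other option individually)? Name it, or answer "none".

C

C vs D: 75–38 for C.
C vs B: 97–16 for C.
C vs E: 75–38 for C.
C vs F: 75–38 for C.
C vs A: 68–45 for C.
C beats every other option head-to-head.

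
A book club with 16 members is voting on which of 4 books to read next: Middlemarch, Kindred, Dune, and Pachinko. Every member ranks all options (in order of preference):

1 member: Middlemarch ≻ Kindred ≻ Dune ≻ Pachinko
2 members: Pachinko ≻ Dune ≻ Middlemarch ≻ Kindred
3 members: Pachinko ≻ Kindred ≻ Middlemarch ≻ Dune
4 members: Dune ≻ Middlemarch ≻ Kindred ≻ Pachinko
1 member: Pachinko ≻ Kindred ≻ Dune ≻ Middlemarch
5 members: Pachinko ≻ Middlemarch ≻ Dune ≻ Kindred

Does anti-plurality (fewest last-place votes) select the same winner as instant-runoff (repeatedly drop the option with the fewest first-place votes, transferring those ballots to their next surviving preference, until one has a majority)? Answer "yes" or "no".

no

Anti-plurality — last-place votes: Middlemarch 1, Kindred 7, Dune 3, Pachinko 5. Winner: Middlemarch.
Instant-runoff — R1 Middlemarch 1, Kindred 0, Dune 4, Pachinko 11 (Pachinko winner). Winner: Pachinko.
The two methods disagree.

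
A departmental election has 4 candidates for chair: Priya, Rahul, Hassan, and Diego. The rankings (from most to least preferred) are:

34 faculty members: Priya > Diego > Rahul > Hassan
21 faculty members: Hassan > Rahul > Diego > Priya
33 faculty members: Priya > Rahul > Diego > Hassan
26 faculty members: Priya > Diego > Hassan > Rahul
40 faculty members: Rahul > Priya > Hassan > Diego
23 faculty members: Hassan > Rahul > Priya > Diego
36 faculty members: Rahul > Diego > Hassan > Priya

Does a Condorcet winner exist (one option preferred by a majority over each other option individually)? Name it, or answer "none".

Rahul vs Priya: 120–93 for Rahul.
Rahul vs Hassan: 143–70 for Rahul.
Rahul vs Diego: 153–60 for Rahul.
Rahul beats every other option head-to-head.

Rahul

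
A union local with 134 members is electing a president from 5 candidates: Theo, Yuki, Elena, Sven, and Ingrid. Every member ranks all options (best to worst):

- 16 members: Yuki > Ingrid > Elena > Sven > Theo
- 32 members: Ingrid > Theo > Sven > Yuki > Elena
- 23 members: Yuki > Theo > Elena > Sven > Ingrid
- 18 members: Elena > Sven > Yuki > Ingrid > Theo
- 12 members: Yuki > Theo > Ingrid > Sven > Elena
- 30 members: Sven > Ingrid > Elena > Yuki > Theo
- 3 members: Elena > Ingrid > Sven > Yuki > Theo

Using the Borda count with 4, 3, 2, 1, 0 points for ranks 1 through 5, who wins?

Theo: 16·0 + 32·3 + 23·3 + 18·0 + 12·3 + 30·0 + 3·0 = 201
Yuki: 16·4 + 32·1 + 23·4 + 18·2 + 12·4 + 30·1 + 3·1 = 305
Elena: 16·2 + 32·0 + 23·2 + 18·4 + 12·0 + 30·2 + 3·4 = 222
Sven: 16·1 + 32·2 + 23·1 + 18·3 + 12·1 + 30·4 + 3·2 = 295
Ingrid: 16·3 + 32·4 + 23·0 + 18·1 + 12·2 + 30·3 + 3·3 = 317
Ingrid has the highest Borda score (317).

Ingrid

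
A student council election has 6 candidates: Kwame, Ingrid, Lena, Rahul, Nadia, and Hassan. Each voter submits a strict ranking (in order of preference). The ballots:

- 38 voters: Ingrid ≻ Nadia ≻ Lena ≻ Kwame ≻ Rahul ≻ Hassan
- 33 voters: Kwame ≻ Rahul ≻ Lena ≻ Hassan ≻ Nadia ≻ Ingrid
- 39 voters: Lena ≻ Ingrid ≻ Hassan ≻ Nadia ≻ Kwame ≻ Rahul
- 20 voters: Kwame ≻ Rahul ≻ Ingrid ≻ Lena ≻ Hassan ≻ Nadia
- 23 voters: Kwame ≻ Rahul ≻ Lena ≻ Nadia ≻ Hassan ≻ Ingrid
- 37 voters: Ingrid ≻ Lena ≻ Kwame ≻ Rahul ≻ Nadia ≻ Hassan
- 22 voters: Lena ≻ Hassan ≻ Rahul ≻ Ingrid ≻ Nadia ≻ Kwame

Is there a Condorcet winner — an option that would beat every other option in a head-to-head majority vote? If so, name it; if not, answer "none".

Lena vs Kwame: 136–76 for Lena.
Lena vs Ingrid: 117–95 for Lena.
Lena vs Rahul: 136–76 for Lena.
Lena vs Nadia: 174–38 for Lena.
Lena vs Hassan: 212–0 for Lena.
Lena beats every other option head-to-head.

Lena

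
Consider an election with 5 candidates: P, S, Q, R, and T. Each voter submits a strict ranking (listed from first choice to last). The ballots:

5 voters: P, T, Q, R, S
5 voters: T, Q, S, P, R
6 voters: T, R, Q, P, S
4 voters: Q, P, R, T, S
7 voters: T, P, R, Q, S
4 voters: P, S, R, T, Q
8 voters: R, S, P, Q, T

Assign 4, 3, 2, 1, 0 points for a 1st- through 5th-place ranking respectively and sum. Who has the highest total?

P

P: 5·4 + 5·1 + 6·1 + 4·3 + 7·3 + 4·4 + 8·2 = 96
S: 5·0 + 5·2 + 6·0 + 4·0 + 7·0 + 4·3 + 8·3 = 46
Q: 5·2 + 5·3 + 6·2 + 4·4 + 7·1 + 4·0 + 8·1 = 68
R: 5·1 + 5·0 + 6·3 + 4·2 + 7·2 + 4·2 + 8·4 = 85
T: 5·3 + 5·4 + 6·4 + 4·1 + 7·4 + 4·1 + 8·0 = 95
P has the highest Borda score (96).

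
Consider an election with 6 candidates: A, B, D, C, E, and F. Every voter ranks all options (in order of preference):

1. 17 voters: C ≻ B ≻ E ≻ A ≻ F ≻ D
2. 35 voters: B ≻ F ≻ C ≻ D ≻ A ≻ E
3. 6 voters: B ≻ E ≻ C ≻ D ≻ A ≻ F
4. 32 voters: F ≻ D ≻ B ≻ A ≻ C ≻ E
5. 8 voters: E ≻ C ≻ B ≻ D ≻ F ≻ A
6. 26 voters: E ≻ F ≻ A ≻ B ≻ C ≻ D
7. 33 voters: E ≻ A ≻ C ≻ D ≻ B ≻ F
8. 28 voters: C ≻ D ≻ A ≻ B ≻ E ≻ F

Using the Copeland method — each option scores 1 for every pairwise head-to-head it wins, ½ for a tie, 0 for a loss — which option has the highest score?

B

A: beats E; loses to B, D, C, and F → score 1.
B: beats A, C, E, and F; loses to D → score 4.
D: beats A, B, and E; loses to C and F → score 3.
C: beats A, D, and E; loses to B and F → score 3.
E: beats F; loses to A, B, D, and C → score 1.
F: beats A, D, and C; loses to B and E → score 3.
B has the best pairwise record.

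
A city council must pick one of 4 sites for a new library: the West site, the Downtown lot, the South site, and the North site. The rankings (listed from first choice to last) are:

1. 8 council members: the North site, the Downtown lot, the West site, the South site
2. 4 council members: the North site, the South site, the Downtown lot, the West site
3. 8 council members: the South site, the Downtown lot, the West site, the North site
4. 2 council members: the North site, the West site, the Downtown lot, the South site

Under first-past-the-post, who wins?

First-place votes: the West site 0, the Downtown lot 0, the South site 8, the North site 14.
the North site has the most first-place votes.

the North site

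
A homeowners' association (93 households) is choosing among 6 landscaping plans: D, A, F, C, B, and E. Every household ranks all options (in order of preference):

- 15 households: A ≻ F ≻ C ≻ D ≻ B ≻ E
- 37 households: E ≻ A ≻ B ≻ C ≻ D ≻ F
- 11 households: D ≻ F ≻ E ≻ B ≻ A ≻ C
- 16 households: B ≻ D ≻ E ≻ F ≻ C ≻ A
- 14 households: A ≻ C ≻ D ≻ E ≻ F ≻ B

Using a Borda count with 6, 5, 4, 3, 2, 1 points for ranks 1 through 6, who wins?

A

D: 15·3 + 37·2 + 11·6 + 16·5 + 14·4 = 321
A: 15·6 + 37·5 + 11·2 + 16·1 + 14·6 = 397
F: 15·5 + 37·1 + 11·5 + 16·3 + 14·2 = 243
C: 15·4 + 37·3 + 11·1 + 16·2 + 14·5 = 284
B: 15·2 + 37·4 + 11·3 + 16·6 + 14·1 = 321
E: 15·1 + 37·6 + 11·4 + 16·4 + 14·3 = 387
A has the highest Borda score (397).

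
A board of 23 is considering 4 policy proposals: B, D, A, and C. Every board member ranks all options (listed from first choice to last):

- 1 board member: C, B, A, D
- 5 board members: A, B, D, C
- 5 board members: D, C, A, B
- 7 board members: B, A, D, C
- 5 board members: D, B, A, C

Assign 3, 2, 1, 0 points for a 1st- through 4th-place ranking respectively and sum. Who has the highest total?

B: 1·2 + 5·2 + 5·0 + 7·3 + 5·2 = 43
D: 1·0 + 5·1 + 5·3 + 7·1 + 5·3 = 42
A: 1·1 + 5·3 + 5·1 + 7·2 + 5·1 = 40
C: 1·3 + 5·0 + 5·2 + 7·0 + 5·0 = 13
B has the highest Borda score (43).

B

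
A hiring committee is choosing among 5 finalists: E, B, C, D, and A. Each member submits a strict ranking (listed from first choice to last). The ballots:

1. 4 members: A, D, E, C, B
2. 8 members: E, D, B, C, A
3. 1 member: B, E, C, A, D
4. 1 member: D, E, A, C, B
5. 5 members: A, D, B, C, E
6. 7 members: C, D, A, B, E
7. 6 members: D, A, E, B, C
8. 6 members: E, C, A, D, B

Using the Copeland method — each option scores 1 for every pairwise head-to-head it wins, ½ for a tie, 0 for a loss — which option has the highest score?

E: beats B and C; loses to D and A → score 2.
B: beats C; loses to E, D, and A → score 1.
C: beats A; loses to E, B, and D → score 1.
D: beats E, B, C, and A → score 4.
A: beats E and B; loses to C and D → score 2.
D has the best pairwise record.

D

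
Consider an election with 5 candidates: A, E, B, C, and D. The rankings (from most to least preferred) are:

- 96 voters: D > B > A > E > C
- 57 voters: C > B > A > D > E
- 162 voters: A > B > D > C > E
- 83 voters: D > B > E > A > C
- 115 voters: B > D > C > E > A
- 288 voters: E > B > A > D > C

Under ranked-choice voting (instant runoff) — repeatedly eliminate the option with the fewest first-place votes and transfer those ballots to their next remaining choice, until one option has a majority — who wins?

B

Round 1: A 162, E 288, B 115, C 57, D 179. Eliminate C.
Round 2: A 162, E 288, B 172, D 179. Eliminate A.
Round 3: E 288, B 334, D 179. Eliminate D.
Round 4: E 288, B 513. B has a majority.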